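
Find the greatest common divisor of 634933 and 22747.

1

634933 = 13³ · 17²
22747 = 23² · 43
Common: 1 = 1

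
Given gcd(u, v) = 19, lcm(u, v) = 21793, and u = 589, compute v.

703

u·v = gcd·lcm = 19·21793 = 414067, so v = 414067/589 = 703.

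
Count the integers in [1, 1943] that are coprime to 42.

555

42 = 2·3·7. Inclusion–exclusion on these primes:
1943 − ⌊1943/2⌋ − ⌊1943/3⌋ − ⌊1943/7⌋ + ⌊1943/6⌋ + ⌊1943/14⌋ + ⌊1943/21⌋ − ⌊1943/42⌋ = 555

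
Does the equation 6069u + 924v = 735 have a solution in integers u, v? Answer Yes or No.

Yes

By Bézout, 6069u + 924v = 735 has integer solutions iff gcd(6069, 924) | 735.
Euclid: 6069 = 6·924 + 525; 924 = 1·525 + 399; 525 = 1·399 + 126; 399 = 3·126 + 21; 126 = 6·21 + 0. gcd = 21; 735 mod 21 = 0. Yes.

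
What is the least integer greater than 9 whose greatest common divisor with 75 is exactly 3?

12

Multiples of 3 above 9: 3·4, 3·5, … . Need the cofactor coprime to 75/3 = 25.
Checking s = 4, 5, … the first with gcd(s, 25) = 1 is s = 4, giving 12.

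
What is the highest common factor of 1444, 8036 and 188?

4

gcd(1444, 8036): 8036 = 5·1444 + 816; 1444 = 1·816 + 628; 816 = 1·628 + 188; 628 = 3·188 + 64; 188 = 2·64 + 60; 64 = 1·60 + 4; 60 = 15·4 + 0 → 4
gcd(4, 188): 188 = 47·4 + 0 → 4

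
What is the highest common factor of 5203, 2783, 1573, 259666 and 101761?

121

5203 = 11² · 43; 2783 = 11² · 23; 1573 = 11² · 13; 259666 = 2 · 11² · 29 · 37; 101761 = 11² · 29²
gcd takes min exponent of each prime: 11² = 121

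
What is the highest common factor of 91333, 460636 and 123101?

3971

gcd(91333, 460636): 460636 = 5·91333 + 3971; 91333 = 23·3971 + 0 → 3971
gcd(3971, 123101): 123101 = 31·3971 + 0 → 3971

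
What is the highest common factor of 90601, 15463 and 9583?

7

90601 = 7² · 43²; 15463 = 7 · 47²; 9583 = 7 · 37²
gcd takes min exponent of each prime: 7 = 7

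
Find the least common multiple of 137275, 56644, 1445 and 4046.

137275 = 5² · 17² · 19; 56644 = 2² · 7² · 17²; 1445 = 5 · 17²; 4046 = 2 · 7 · 17²
lcm takes max exponent of each prime: 2² · 5² · 7² · 17² · 19 = 26905900

26905900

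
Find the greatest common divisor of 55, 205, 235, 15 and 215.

5

55 = 5 · 11; 205 = 5 · 41; 235 = 5 · 47; 15 = 3 · 5; 215 = 5 · 43
gcd takes min exponent of each prime: 5 = 5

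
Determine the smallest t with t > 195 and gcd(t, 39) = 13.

208

gcd(t, 39) = 13 forces 13 | t; write t = 13s. Then gcd(13s, 13·3) = 13·gcd(s, 3), so need gcd(s, 3) = 1.
13s > 195 gives s ≥ 16. The least s ≥ 16 coprime to 3 is 16, so t = 13·16 = 208.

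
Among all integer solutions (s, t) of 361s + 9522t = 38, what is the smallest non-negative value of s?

gcd(361, 9522) = 1 (Euclid: 9522 = 26·361 + 136; 361 = 2·136 + 89; 136 = 1·89 + 47; 89 = 1·47 + 42; 47 = 1·42 + 5; 42 = 8·5 + 2; 5 = 2·2 + 1; 2 = 2·1 + 0), and 1 | 38.
Extended Euclid: 361·(-3851) + 9522·(146) = 1. Scale by 38: s₀ = -146338.
General solution s = s₀ + 9522k; reducing mod 9522 gives s = 6014 (and t = -228).

6014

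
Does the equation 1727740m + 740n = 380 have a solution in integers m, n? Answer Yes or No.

By Bézout, 1727740m + 740n = 380 has integer solutions iff gcd(1727740, 740) | 380.
Euclid: 1727740 = 2334·740 + 580; 740 = 1·580 + 160; 580 = 3·160 + 100; 160 = 1·100 + 60; 100 = 1·60 + 40; 60 = 1·40 + 20; 40 = 2·20 + 0. gcd = 20; 380 mod 20 = 0. Yes.

Yes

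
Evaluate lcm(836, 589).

25916

gcd first: 836 = 1·589 + 247; 589 = 2·247 + 95; 247 = 2·95 + 57; 95 = 1·57 + 38; 57 = 1·38 + 19; 38 = 2·19 + 0 → gcd = 19
lcm = 836·589/gcd = 492404/19 = 25916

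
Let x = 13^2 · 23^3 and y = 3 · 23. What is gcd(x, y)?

min exponent per shared prime: 23 = 23

23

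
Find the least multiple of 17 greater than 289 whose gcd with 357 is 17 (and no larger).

323

357 = 17·21. Any x with gcd(x, 357) = 17 is a multiple of 17, say 17s, with s coprime to 21.
Need s > 289/17, so s ≥ 18. First s ≥ 18 with gcd(s, 21) = 1 is s = 19. Thus x = 17·19 = 323.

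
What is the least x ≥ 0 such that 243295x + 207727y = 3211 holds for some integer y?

625

Reduce mod 207727: 243295x ≡ 3211 (mod 207727). With g = gcd(243295, 207727) = 247 dividing 3211, divide through: 985x ≡ 13 (mod 841).
Since gcd(985, 841) = 1, x ≡ 13·(985)⁻¹ ≡ 625 (mod 841). Smallest non-negative: 625.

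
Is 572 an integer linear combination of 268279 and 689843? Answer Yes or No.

Yes

By Bézout, 268279s − 689843t = 572 has integer solutions iff gcd(268279, 689843) | 572.
Euclid: 689843 = 2·268279 + 153285; 268279 = 1·153285 + 114994; 153285 = 1·114994 + 38291; 114994 = 3·38291 + 121; 38291 = 316·121 + 55; 121 = 2·55 + 11; 55 = 5·11 + 0. gcd = 11; 572 mod 11 = 0. Yes.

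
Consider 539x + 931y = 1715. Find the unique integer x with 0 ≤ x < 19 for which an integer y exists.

Euclid: 931 = 1·539 + 392; 539 = 1·392 + 147; 392 = 2·147 + 98; 147 = 1·98 + 49; 98 = 2·49 + 0 → gcd = 49; 1715 = 49·35.
Back-substitution yields 539·(7) + 931·(-4) = 49, so one solution is x = 7·35 = 245, y = -4·35 = -140.
Solutions in x differ by 931/49 = 19; the one in [0, 19) is 245 mod 19 = 17.

17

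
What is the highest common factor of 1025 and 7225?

1025 = 5² · 41
7225 = 5² · 17²
Common: 5² = 25

25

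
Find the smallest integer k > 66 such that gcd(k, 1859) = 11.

gcd(k, 1859) = 11 forces 11 | k; write k = 11s. Then gcd(11s, 11·169) = 11·gcd(s, 169), so need gcd(s, 169) = 1.
11s > 66 gives s ≥ 7. The least s ≥ 7 coprime to 169 is 7, so k = 11·7 = 77.

77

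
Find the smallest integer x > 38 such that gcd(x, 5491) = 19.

57

5491 = 19·289. Any x with gcd(x, 5491) = 19 is a multiple of 19, say 19s, with s coprime to 289.
Need s > 38/19, so s ≥ 3. First s ≥ 3 with gcd(s, 289) = 1 is s = 3. Thus x = 19·3 = 57.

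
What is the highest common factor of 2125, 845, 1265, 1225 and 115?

5

gcd(2125, 845): 2125 = 2·845 + 435; 845 = 1·435 + 410; 435 = 1·410 + 25; 410 = 16·25 + 10; 25 = 2·10 + 5; 10 = 2·5 + 0 → 5
gcd(5, 1265): 1265 = 253·5 + 0 → 5
gcd(5, 1225): 1225 = 245·5 + 0 → 5
gcd(5, 115): 115 = 23·5 + 0 → 5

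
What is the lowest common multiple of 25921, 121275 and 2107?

25921 = 7² · 23²; 121275 = 3² · 5² · 7² · 11; 2107 = 7² · 43
lcm takes max exponent of each prime: 3² · 5² · 7² · 11 · 23² · 43 = 2758642425

2758642425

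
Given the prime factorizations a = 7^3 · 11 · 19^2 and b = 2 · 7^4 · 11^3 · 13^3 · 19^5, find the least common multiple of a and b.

34769486188823386

max exponent per prime: 2 · 7^4 · 11^3 · 13^3 · 19^5 = 34769486188823386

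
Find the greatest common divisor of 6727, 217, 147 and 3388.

gcd(6727, 217): 6727 = 31·217 + 0 → 217
gcd(217, 147): 217 = 1·147 + 70; 147 = 2·70 + 7; 70 = 10·7 + 0 → 7
gcd(7, 3388): 3388 = 484·7 + 0 → 7

7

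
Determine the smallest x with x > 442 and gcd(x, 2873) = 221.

gcd(x, 2873) = 221 forces 221 | x; write x = 221s. Then gcd(221s, 221·13) = 221·gcd(s, 13), so need gcd(s, 13) = 1.
221s > 442 gives s ≥ 3. The least s ≥ 3 coprime to 13 is 3, so x = 221·3 = 663.

663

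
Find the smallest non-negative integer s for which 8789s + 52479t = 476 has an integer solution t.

gcd(8789, 52479) = 17 (Euclid: 52479 = 5·8789 + 8534; 8789 = 1·8534 + 255; 8534 = 33·255 + 119; 255 = 2·119 + 17; 119 = 7·17 + 0), and 17 | 476.
Extended Euclid: 8789·(412) + 52479·(-69) = 17. Scale by 28: s₀ = 11536.
General solution s = s₀ + 3087k; reducing mod 3087 gives s = 2275 (and t = -381).

2275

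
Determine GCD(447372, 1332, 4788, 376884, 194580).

gcd(447372, 1332): 447372 = 335·1332 + 1152; 1332 = 1·1152 + 180; 1152 = 6·180 + 72; 180 = 2·72 + 36; 72 = 2·36 + 0 → 36
gcd(36, 4788): 4788 = 133·36 + 0 → 36
gcd(36, 376884): 376884 = 10469·36 + 0 → 36
gcd(36, 194580): 194580 = 5405·36 + 0 → 36

36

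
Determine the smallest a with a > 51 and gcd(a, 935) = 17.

Multiples of 17 above 51: 17·4, 17·5, … . Need the cofactor coprime to 935/17 = 55.
Checking s = 4, 5, … the first with gcd(s, 55) = 1 is s = 4, giving 68.

68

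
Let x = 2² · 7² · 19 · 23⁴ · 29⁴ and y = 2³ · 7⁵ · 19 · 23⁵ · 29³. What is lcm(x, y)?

11629604880847468312

max exponent per prime: 2³ · 7⁵ · 19 · 23⁵ · 29⁴ = 11629604880847468312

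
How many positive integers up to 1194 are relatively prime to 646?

646 = 2·17·19. Inclusion–exclusion on these primes:
1194 − ⌊1194/2⌋ − ⌊1194/17⌋ − ⌊1194/19⌋ + ⌊1194/34⌋ + ⌊1194/38⌋ + ⌊1194/323⌋ − ⌊1194/646⌋ = 533

533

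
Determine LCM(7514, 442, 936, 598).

6221592

lcm(7514, 442) = 7514·442/gcd = 3321188/442 = 7514
lcm(7514, 936) = 7514·936/gcd = 7033104/26 = 270504
lcm(270504, 598) = 270504·598/gcd = 161761392/26 = 6221592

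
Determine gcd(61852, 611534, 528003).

7

gcd(61852, 611534): 611534 = 9·61852 + 54866; 61852 = 1·54866 + 6986; 54866 = 7·6986 + 5964; 6986 = 1·5964 + 1022; 5964 = 5·1022 + 854; 1022 = 1·854 + 168; 854 = 5·168 + 14; 168 = 12·14 + 0 → 14
gcd(14, 528003): 528003 = 37714·14 + 7; 14 = 2·7 + 0 → 7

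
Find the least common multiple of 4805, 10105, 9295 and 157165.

4805 = 5 · 31²; 10105 = 5 · 43 · 47; 9295 = 5 · 11 · 13²; 157165 = 5 · 17 · 43²
lcm takes max exponent of each prime: 5 · 11 · 13² · 17 · 31² · 43² · 47 = 13196430420745

13196430420745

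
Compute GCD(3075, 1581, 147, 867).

3

gcd(3075, 1581): 3075 = 1·1581 + 1494; 1581 = 1·1494 + 87; 1494 = 17·87 + 15; 87 = 5·15 + 12; 15 = 1·12 + 3; 12 = 4·3 + 0 → 3
gcd(3, 147): 147 = 49·3 + 0 → 3
gcd(3, 867): 867 = 289·3 + 0 → 3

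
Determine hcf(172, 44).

4

Euclid: 172 = 3·44 + 40; 44 = 1·40 + 4; 40 = 10·4 + 0. Last nonzero remainder: 4.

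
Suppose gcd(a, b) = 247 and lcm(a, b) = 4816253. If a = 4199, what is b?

283309

Using ab = gcd(a,b)·lcm(a,b) = 247·4816253 = 1189614491, we get b = 1189614491/4199 = 283309.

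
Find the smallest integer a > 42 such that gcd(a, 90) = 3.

Multiples of 3 above 42: 3·15, 3·16, … . Need the cofactor coprime to 90/3 = 30.
Checking s = 15, 16, … the first with gcd(s, 30) = 1 is s = 17, giving 51.

51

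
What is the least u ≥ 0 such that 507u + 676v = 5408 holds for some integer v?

Reduce mod 676: 507u ≡ 5408 (mod 676). With g = gcd(507, 676) = 169 dividing 5408, divide through: 3u ≡ 32 (mod 4).
Since gcd(3, 4) = 1, u ≡ 32·(3)⁻¹ ≡ 0 (mod 4). Smallest non-negative: 0.

0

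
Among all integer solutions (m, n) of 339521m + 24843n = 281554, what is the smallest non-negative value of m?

Reduce mod 24843: 339521m ≡ 281554 (mod 24843). With g = gcd(339521, 24843) = 8281 dividing 281554, divide through: 41m ≡ 34 (mod 3).
Since gcd(41, 3) = 1, m ≡ 34·(41)⁻¹ ≡ 2 (mod 3). Smallest non-negative: 2.

2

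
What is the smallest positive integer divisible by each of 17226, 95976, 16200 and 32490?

2486812541400

17226 = 2 · 3³ · 11 · 29; 95976 = 2³ · 3² · 31 · 43; 16200 = 2³ · 3⁴ · 5²; 32490 = 2 · 3² · 5 · 19²
lcm takes max exponent of each prime: 2³ · 3⁴ · 5² · 11 · 19² · 29 · 31 · 43 = 2486812541400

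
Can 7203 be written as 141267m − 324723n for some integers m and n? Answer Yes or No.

gcd(141267, 324723): 324723 = 2·141267 + 42189; 141267 = 3·42189 + 14700; 42189 = 2·14700 + 12789; 14700 = 1·12789 + 1911; 12789 = 6·1911 + 1323; 1911 = 1·1323 + 588; 1323 = 2·588 + 147; 588 = 4·147 + 0 → 147
147 divides 7203, so a solution exists.

Yes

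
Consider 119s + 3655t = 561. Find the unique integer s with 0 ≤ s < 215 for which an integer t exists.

189

gcd(119, 3655) = 17 (Euclid: 3655 = 30·119 + 85; 119 = 1·85 + 34; 85 = 2·34 + 17; 34 = 2·17 + 0), and 17 | 561.
Extended Euclid: 119·(-92) + 3655·(3) = 17. Scale by 33: s₀ = -3036.
General solution s = s₀ + 215k; reducing mod 215 gives s = 189 (and t = -6).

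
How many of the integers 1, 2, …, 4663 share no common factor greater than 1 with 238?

1882

Prime factors of 238: 2, 7, 17. Count integers ≤ 4663 divisible by none of them.
By inclusion–exclusion: 4663 − ⌊4663/2⌋ − ⌊4663/7⌋ − ⌊4663/17⌋ + ⌊4663/14⌋ + ⌊4663/34⌋ + ⌊4663/119⌋ − ⌊4663/238⌋ = 1882.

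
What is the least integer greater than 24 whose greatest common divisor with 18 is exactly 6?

18 = 6·3. Any x with gcd(x, 18) = 6 is a multiple of 6, say 6s, with s coprime to 3.
Need s > 24/6, so s ≥ 5. First s ≥ 5 with gcd(s, 3) = 1 is s = 5. Thus x = 6·5 = 30.

30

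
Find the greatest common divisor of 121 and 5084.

1

121 = 11²
5084 = 2² · 31 · 41
Common: 1 = 1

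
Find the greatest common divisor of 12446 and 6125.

Euclid: 12446 = 2·6125 + 196; 6125 = 31·196 + 49; 196 = 4·49 + 0. Last nonzero remainder: 49.

49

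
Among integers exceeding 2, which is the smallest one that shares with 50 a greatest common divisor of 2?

4

50 = 2·25. Any a with gcd(a, 50) = 2 is a multiple of 2, say 2s, with s coprime to 25.
Need s > 2/2, so s ≥ 2. First s ≥ 2 with gcd(s, 25) = 1 is s = 2. Thus a = 2·2 = 4.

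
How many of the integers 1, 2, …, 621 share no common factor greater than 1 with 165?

165 = 3·5·11. Inclusion–exclusion on these primes:
621 − ⌊621/3⌋ − ⌊621/5⌋ − ⌊621/11⌋ + ⌊621/15⌋ + ⌊621/33⌋ + ⌊621/55⌋ − ⌊621/165⌋ = 301

301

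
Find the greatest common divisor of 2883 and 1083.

3

2883 = 3 · 31²
1083 = 3 · 19²
Common: 3 = 3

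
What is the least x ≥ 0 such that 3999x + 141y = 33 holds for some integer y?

gcd(3999, 141) = 3 (Euclid: 3999 = 28·141 + 51; 141 = 2·51 + 39; 51 = 1·39 + 12; 39 = 3·12 + 3; 12 = 4·3 + 0), and 3 | 33.
Extended Euclid: 3999·(-11) + 141·(312) = 3. Scale by 11: x₀ = -121.
General solution x = x₀ + 47t; reducing mod 47 gives x = 20 (and y = -567).

20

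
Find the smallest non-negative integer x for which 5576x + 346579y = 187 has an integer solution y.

10380

Euclid: 346579 = 62·5576 + 867; 5576 = 6·867 + 374; 867 = 2·374 + 119; 374 = 3·119 + 17; 119 = 7·17 + 0 → gcd = 17; 187 = 17·11.
Back-substitution yields 5576·(2797) + 346579·(-45) = 17, so one solution is x = 2797·11 = 30767, y = -45·11 = -495.
Solutions in x differ by 346579/17 = 20387; the one in [0, 20387) is 30767 mod 20387 = 10380.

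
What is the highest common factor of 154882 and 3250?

154882 = 2 · 7 · 13 · 23 · 37
3250 = 2 · 5³ · 13
Common: 2 · 13 = 26

26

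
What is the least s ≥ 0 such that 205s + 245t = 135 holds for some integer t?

15

Euclid: 245 = 1·205 + 40; 205 = 5·40 + 5; 40 = 8·5 + 0 → gcd = 5; 135 = 5·27.
Back-substitution yields 205·(6) + 245·(-5) = 5, so one solution is s = 6·27 = 162, t = -5·27 = -135.
Solutions in s differ by 245/5 = 49; the one in [0, 49) is 162 mod 49 = 15.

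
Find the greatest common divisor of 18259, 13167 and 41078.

gcd(18259, 13167): 18259 = 1·13167 + 5092; 13167 = 2·5092 + 2983; 5092 = 1·2983 + 2109; 2983 = 1·2109 + 874; 2109 = 2·874 + 361; 874 = 2·361 + 152; 361 = 2·152 + 57; 152 = 2·57 + 38; 57 = 1·38 + 19; 38 = 2·19 + 0 → 19
gcd(19, 41078): 41078 = 2162·19 + 0 → 19

19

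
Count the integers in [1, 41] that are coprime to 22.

Prime factors of 22: 2, 11. Count integers ≤ 41 divisible by none of them.
By inclusion–exclusion: 41 − ⌊41/2⌋ − ⌊41/11⌋ + ⌊41/22⌋ = 19.

19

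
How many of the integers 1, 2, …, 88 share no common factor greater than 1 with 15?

15 = 3·5. Inclusion–exclusion on these primes:
88 − ⌊88/3⌋ − ⌊88/5⌋ + ⌊88/15⌋ = 47

47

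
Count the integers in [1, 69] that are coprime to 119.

56

Prime factors of 119: 7, 17. Count integers ≤ 69 divisible by none of them.
By inclusion–exclusion: 69 − ⌊69/7⌋ − ⌊69/17⌋ + ⌊69/119⌋ = 56.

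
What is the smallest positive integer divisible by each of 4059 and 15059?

4059 = 3² · 11 · 41; 15059 = 11 · 37²
max exponents: 3² · 11 · 37² · 41 = 5556771

5556771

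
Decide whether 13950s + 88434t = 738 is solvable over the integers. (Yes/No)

By Bézout, 13950s + 88434t = 738 has integer solutions iff gcd(13950, 88434) | 738.
Euclid: 88434 = 6·13950 + 4734; 13950 = 2·4734 + 4482; 4734 = 1·4482 + 252; 4482 = 17·252 + 198; 252 = 1·198 + 54; 198 = 3·54 + 36; 54 = 1·36 + 18; 36 = 2·18 + 0. gcd = 18; 738 mod 18 = 0. Yes.

Yes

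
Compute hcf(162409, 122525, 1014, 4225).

169

gcd(162409, 122525): 162409 = 1·122525 + 39884; 122525 = 3·39884 + 2873; 39884 = 13·2873 + 2535; 2873 = 1·2535 + 338; 2535 = 7·338 + 169; 338 = 2·169 + 0 → 169
gcd(169, 1014): 1014 = 6·169 + 0 → 169
gcd(169, 4225): 4225 = 25·169 + 0 → 169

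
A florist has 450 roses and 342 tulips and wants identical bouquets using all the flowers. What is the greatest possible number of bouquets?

Euclid: 450 = 1·342 + 108; 342 = 3·108 + 18; 108 = 6·18 + 0. Last nonzero remainder: 18.

18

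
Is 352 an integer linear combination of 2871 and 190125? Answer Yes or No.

No

gcd(2871, 190125): 190125 = 66·2871 + 639; 2871 = 4·639 + 315; 639 = 2·315 + 9; 315 = 35·9 + 0 → 9
9 does not divide 352, so a solution does not exist.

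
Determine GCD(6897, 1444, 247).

6897 = 3 · 11² · 19; 1444 = 2² · 19²; 247 = 13 · 19
gcd takes min exponent of each prime: 19 = 19

19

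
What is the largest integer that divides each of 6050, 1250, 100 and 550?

50

gcd(6050, 1250): 6050 = 4·1250 + 1050; 1250 = 1·1050 + 200; 1050 = 5·200 + 50; 200 = 4·50 + 0 → 50
gcd(50, 100): 100 = 2·50 + 0 → 50
gcd(50, 550): 550 = 11·50 + 0 → 50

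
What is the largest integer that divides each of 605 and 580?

5

Euclid: 605 = 1·580 + 25; 580 = 23·25 + 5; 25 = 5·5 + 0. Last nonzero remainder: 5.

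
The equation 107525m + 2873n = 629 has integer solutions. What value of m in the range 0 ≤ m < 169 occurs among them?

139

Reduce mod 2873: 107525m ≡ 629 (mod 2873). With g = gcd(107525, 2873) = 17 dividing 629, divide through: 6325m ≡ 37 (mod 169).
Since gcd(6325, 169) = 1, m ≡ 37·(6325)⁻¹ ≡ 139 (mod 169). Smallest non-negative: 139.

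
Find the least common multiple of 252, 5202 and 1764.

lcm(252, 5202) = 252·5202/gcd = 1310904/18 = 72828
lcm(72828, 1764) = 72828·1764/gcd = 128468592/252 = 509796

509796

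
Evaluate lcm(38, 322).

38 = 2 · 19; 322 = 2 · 7 · 23
max exponents: 2 · 7 · 19 · 23 = 6118

6118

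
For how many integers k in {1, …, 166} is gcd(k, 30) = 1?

44

Prime factors of 30: 2, 3, 5. Count integers ≤ 166 divisible by none of them.
By inclusion–exclusion: 166 − ⌊166/2⌋ − ⌊166/3⌋ − ⌊166/5⌋ + ⌊166/6⌋ + ⌊166/10⌋ + ⌊166/15⌋ − ⌊166/30⌋ = 44.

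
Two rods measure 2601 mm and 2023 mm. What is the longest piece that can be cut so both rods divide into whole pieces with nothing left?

289

Euclid: 2601 = 1·2023 + 578; 2023 = 3·578 + 289; 578 = 2·289 + 0. Last nonzero remainder: 289.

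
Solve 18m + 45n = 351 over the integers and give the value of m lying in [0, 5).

Euclid: 45 = 2·18 + 9; 18 = 2·9 + 0 → gcd = 9; 351 = 9·39.
Back-substitution yields 18·(-2) + 45·(1) = 9, so one solution is m = -2·39 = -78, n = 1·39 = 39.
Solutions in m differ by 45/9 = 5; the one in [0, 5) is -78 mod 5 = 2.

2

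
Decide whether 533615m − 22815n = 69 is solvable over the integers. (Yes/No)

No

By Bézout, 533615m − 22815n = 69 has integer solutions iff gcd(533615, 22815) | 69.
Euclid: 533615 = 23·22815 + 8870; 22815 = 2·8870 + 5075; 8870 = 1·5075 + 3795; 5075 = 1·3795 + 1280; 3795 = 2·1280 + 1235; 1280 = 1·1235 + 45; 1235 = 27·45 + 20; 45 = 2·20 + 5; 20 = 4·5 + 0. gcd = 5; 69 mod 5 = 4. No.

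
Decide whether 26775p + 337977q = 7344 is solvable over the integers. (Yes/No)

By Bézout, 26775p + 337977q = 7344 has integer solutions iff gcd(26775, 337977) | 7344.
Euclid: 337977 = 12·26775 + 16677; 26775 = 1·16677 + 10098; 16677 = 1·10098 + 6579; 10098 = 1·6579 + 3519; 6579 = 1·3519 + 3060; 3519 = 1·3060 + 459; 3060 = 6·459 + 306; 459 = 1·306 + 153; 306 = 2·153 + 0. gcd = 153; 7344 mod 153 = 0. Yes.

Yes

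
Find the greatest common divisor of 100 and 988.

Euclid: 988 = 9·100 + 88; 100 = 1·88 + 12; 88 = 7·12 + 4; 12 = 3·4 + 0. Last nonzero remainder: 4.

4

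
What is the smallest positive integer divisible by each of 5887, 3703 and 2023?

900010447

5887 = 7 · 29²; 3703 = 7 · 23²; 2023 = 7 · 17²
lcm takes max exponent of each prime: 7 · 17² · 23² · 29² = 900010447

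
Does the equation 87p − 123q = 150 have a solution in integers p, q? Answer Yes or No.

Yes

gcd(87, 123): 123 = 1·87 + 36; 87 = 2·36 + 15; 36 = 2·15 + 6; 15 = 2·6 + 3; 6 = 2·3 + 0 → 3
3 divides 150, so a solution exists.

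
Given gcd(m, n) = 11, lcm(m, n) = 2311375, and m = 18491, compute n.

1375

m·n = gcd·lcm = 11·2311375 = 25425125, so n = 25425125/18491 = 1375.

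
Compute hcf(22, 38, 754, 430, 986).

gcd(22, 38): 38 = 1·22 + 16; 22 = 1·16 + 6; 16 = 2·6 + 4; 6 = 1·4 + 2; 4 = 2·2 + 0 → 2
gcd(2, 754): 754 = 377·2 + 0 → 2
gcd(2, 430): 430 = 215·2 + 0 → 2
gcd(2, 986): 986 = 493·2 + 0 → 2

2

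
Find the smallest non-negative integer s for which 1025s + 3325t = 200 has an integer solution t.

Euclid: 3325 = 3·1025 + 250; 1025 = 4·250 + 25; 250 = 10·25 + 0 → gcd = 25; 200 = 25·8.
Back-substitution yields 1025·(13) + 3325·(-4) = 25, so one solution is s = 13·8 = 104, t = -4·8 = -32.
Solutions in s differ by 3325/25 = 133; the one in [0, 133) is 104 mod 133 = 104.

104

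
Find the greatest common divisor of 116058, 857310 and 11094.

gcd(116058, 857310): 857310 = 7·116058 + 44904; 116058 = 2·44904 + 26250; 44904 = 1·26250 + 18654; 26250 = 1·18654 + 7596; 18654 = 2·7596 + 3462; 7596 = 2·3462 + 672; 3462 = 5·672 + 102; 672 = 6·102 + 60; 102 = 1·60 + 42; 60 = 1·42 + 18; 42 = 2·18 + 6; 18 = 3·6 + 0 → 6
gcd(6, 11094): 11094 = 1849·6 + 0 → 6

6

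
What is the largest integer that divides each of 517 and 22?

11

Euclid: 517 = 23·22 + 11; 22 = 2·11 + 0. Last nonzero remainder: 11.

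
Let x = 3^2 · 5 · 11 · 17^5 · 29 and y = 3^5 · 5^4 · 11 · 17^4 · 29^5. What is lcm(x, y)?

48653442282660868125

max exponent per prime: 3^5 · 5^4 · 11 · 17^5 · 29^5 = 48653442282660868125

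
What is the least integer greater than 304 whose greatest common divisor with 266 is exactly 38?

266 = 38·7. Any t with gcd(t, 266) = 38 is a multiple of 38, say 38s, with s coprime to 7.
Need s > 304/38, so s ≥ 9. First s ≥ 9 with gcd(s, 7) = 1 is s = 9. Thus t = 38·9 = 342.

342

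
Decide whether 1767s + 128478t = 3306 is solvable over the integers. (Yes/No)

Yes

By Bézout, 1767s + 128478t = 3306 has integer solutions iff gcd(1767, 128478) | 3306.
Euclid: 128478 = 72·1767 + 1254; 1767 = 1·1254 + 513; 1254 = 2·513 + 228; 513 = 2·228 + 57; 228 = 4·57 + 0. gcd = 57; 3306 mod 57 = 0. Yes.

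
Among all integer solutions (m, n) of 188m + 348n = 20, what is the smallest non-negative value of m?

76

Reduce mod 348: 188m ≡ 20 (mod 348). With g = gcd(188, 348) = 4 dividing 20, divide through: 47m ≡ 5 (mod 87).
Since gcd(47, 87) = 1, m ≡ 5·(47)⁻¹ ≡ 76 (mod 87). Smallest non-negative: 76.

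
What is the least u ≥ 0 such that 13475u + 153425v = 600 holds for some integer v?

gcd(13475, 153425) = 25 (Euclid: 153425 = 11·13475 + 5200; 13475 = 2·5200 + 3075; 5200 = 1·3075 + 2125; 3075 = 1·2125 + 950; 2125 = 2·950 + 225; 950 = 4·225 + 50; 225 = 4·50 + 25; 50 = 2·25 + 0), and 25 | 600.
Extended Euclid: 13475·(-2744) + 153425·(241) = 25. Scale by 24: u₀ = -65856.
General solution u = u₀ + 6137t; reducing mod 6137 gives u = 1651 (and v = -145).

1651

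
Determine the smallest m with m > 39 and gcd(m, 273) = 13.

52

gcd(m, 273) = 13 forces 13 | m; write m = 13s. Then gcd(13s, 13·21) = 13·gcd(s, 21), so need gcd(s, 21) = 1.
13s > 39 gives s ≥ 4. The least s ≥ 4 coprime to 21 is 4, so m = 13·4 = 52.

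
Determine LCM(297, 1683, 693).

297 = 3³ · 11; 1683 = 3² · 11 · 17; 693 = 3² · 7 · 11
lcm takes max exponent of each prime: 3³ · 7 · 11 · 17 = 35343

35343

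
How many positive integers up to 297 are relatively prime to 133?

242

133 = 7·19. Inclusion–exclusion on these primes:
297 − ⌊297/7⌋ − ⌊297/19⌋ + ⌊297/133⌋ = 242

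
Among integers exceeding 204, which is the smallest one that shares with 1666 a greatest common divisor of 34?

1666 = 34·49. Any a with gcd(a, 1666) = 34 is a multiple of 34, say 34s, with s coprime to 49.
Need s > 204/34, so s ≥ 7. First s ≥ 7 with gcd(s, 49) = 1 is s = 8. Thus a = 34·8 = 272.

272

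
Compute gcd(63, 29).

63 = 3² · 7
29 = 29
Common: 1 = 1

1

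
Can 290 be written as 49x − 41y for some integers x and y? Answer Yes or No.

gcd(49, 41): 49 = 1·41 + 8; 41 = 5·8 + 1; 8 = 8·1 + 0 → 1
1 divides 290, so a solution exists.

Yes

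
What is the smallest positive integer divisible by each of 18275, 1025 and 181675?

126627475

18275 = 5² · 17 · 43; 1025 = 5² · 41; 181675 = 5² · 13² · 43
lcm takes max exponent of each prime: 5² · 13² · 17 · 41 · 43 = 126627475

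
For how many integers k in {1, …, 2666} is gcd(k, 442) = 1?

Prime factors of 442: 2, 13, 17. Count integers ≤ 2666 divisible by none of them.
By inclusion–exclusion: 2666 − ⌊2666/2⌋ − ⌊2666/13⌋ − ⌊2666/17⌋ + ⌊2666/26⌋ + ⌊2666/34⌋ + ⌊2666/221⌋ − ⌊2666/442⌋ = 1158.

1158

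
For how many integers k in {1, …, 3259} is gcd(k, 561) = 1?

561 = 3·11·17. Inclusion–exclusion on these primes:
3259 − ⌊3259/3⌋ − ⌊3259/11⌋ − ⌊3259/17⌋ + ⌊3259/33⌋ + ⌊3259/51⌋ + ⌊3259/187⌋ − ⌊3259/561⌋ = 1859

1859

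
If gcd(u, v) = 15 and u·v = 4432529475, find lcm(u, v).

295501965

Since gcd(u,v)·lcm(u,v) = uv, lcm = 4432529475/15 = 295501965.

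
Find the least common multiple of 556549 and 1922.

556549 = 7 · 43³; 1922 = 2 · 31²
max exponents: 2 · 7 · 31² · 43³ = 1069687178

1069687178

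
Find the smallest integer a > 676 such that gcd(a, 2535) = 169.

2535 = 169·15. Any a with gcd(a, 2535) = 169 is a multiple of 169, say 169s, with s coprime to 15.
Need s > 676/169, so s ≥ 5. First s ≥ 5 with gcd(s, 15) = 1 is s = 7. Thus a = 169·7 = 1183.

1183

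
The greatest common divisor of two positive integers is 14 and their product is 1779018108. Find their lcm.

gcd·lcm = product, so lcm = 1779018108/14 = 127072722.

127072722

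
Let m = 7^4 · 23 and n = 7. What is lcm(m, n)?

max exponent per prime: 7^4 · 23 = 55223

55223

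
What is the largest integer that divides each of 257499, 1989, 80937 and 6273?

257499 = 3⁴ · 11 · 17²; 1989 = 3² · 13 · 17; 80937 = 3² · 17 · 23²; 6273 = 3² · 17 · 41
gcd takes min exponent of each prime: 3² · 17 = 153

153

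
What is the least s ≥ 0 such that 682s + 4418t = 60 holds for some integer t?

Reduce mod 4418: 682s ≡ 60 (mod 4418). With g = gcd(682, 4418) = 2 dividing 60, divide through: 341s ≡ 30 (mod 2209).
Since gcd(341, 2209) = 1, s ≡ 30·(341)⁻¹ ≡ 26 (mod 2209). Smallest non-negative: 26.

26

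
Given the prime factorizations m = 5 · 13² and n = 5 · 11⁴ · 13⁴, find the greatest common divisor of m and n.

845

min exponent per shared prime: 5 · 13² = 845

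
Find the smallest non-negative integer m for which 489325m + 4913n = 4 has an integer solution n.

4311

gcd(489325, 4913) = 1 (Euclid: 489325 = 99·4913 + 2938; 4913 = 1·2938 + 1975; 2938 = 1·1975 + 963; 1975 = 2·963 + 49; 963 = 19·49 + 32; 49 = 1·32 + 17; 32 = 1·17 + 15; 17 = 1·15 + 2; 15 = 7·2 + 1; 2 = 2·1 + 0), and 1 | 4.
Extended Euclid: 489325·(2306) + 4913·(-229673) = 1. Scale by 4: m₀ = 9224.
General solution m = m₀ + 4913t; reducing mod 4913 gives m = 4311 (and n = -429367).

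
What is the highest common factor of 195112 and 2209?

1

Euclid: 195112 = 88·2209 + 720; 2209 = 3·720 + 49; 720 = 14·49 + 34; 49 = 1·34 + 15; 34 = 2·15 + 4; 15 = 3·4 + 3; 4 = 1·3 + 1; 3 = 3·1 + 0. Last nonzero remainder: 1.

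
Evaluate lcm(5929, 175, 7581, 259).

5939523975

5929 = 7² · 11²; 175 = 5² · 7; 7581 = 3 · 7 · 19²; 259 = 7 · 37
lcm takes max exponent of each prime: 3 · 5² · 7² · 11² · 19² · 37 = 5939523975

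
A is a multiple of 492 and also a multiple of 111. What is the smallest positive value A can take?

18204

492 = 2² · 3 · 41; 111 = 3 · 37
max exponents: 2² · 3 · 37 · 41 = 18204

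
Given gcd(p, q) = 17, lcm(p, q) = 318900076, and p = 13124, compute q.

413083

p·q = gcd·lcm = 17·318900076 = 5421301292, so q = 5421301292/13124 = 413083.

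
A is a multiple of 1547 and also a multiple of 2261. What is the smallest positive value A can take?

29393

gcd first: 2261 = 1·1547 + 714; 1547 = 2·714 + 119; 714 = 6·119 + 0 → gcd = 119
lcm = 1547·2261/gcd = 3497767/119 = 29393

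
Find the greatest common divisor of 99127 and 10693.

289

Euclid: 99127 = 9·10693 + 2890; 10693 = 3·2890 + 2023; 2890 = 1·2023 + 867; 2023 = 2·867 + 289; 867 = 3·289 + 0. Last nonzero remainder: 289.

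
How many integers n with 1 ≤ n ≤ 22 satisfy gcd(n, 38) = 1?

10

Prime factors of 38: 2, 19. Count integers ≤ 22 divisible by none of them.
By inclusion–exclusion: 22 − ⌊22/2⌋ − ⌊22/19⌋ + ⌊22/38⌋ = 10.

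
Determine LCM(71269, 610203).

71269 = 11² · 19 · 31; 610203 = 3 · 11² · 41²
max exponents: 3 · 11² · 19 · 31 · 41² = 359409567

359409567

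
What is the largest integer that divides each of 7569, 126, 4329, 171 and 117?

gcd(7569, 126): 7569 = 60·126 + 9; 126 = 14·9 + 0 → 9
gcd(9, 4329): 4329 = 481·9 + 0 → 9
gcd(9, 171): 171 = 19·9 + 0 → 9
gcd(9, 117): 117 = 13·9 + 0 → 9

9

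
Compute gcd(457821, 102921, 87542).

1183

gcd(457821, 102921): 457821 = 4·102921 + 46137; 102921 = 2·46137 + 10647; 46137 = 4·10647 + 3549; 10647 = 3·3549 + 0 → 3549
gcd(3549, 87542): 87542 = 24·3549 + 2366; 3549 = 1·2366 + 1183; 2366 = 2·1183 + 0 → 1183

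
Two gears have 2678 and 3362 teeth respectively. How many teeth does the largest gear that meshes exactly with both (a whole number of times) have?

2

Euclid: 3362 = 1·2678 + 684; 2678 = 3·684 + 626; 684 = 1·626 + 58; 626 = 10·58 + 46; 58 = 1·46 + 12; 46 = 3·12 + 10; 12 = 1·10 + 2; 10 = 5·2 + 0. Last nonzero remainder: 2.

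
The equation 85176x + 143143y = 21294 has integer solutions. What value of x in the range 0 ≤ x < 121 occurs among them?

gcd(85176, 143143) = 1183 (Euclid: 143143 = 1·85176 + 57967; 85176 = 1·57967 + 27209; 57967 = 2·27209 + 3549; 27209 = 7·3549 + 2366; 3549 = 1·2366 + 1183; 2366 = 2·1183 + 0), and 1183 | 21294.
Extended Euclid: 85176·(-42) + 143143·(25) = 1183. Scale by 18: x₀ = -756.
General solution x = x₀ + 121t; reducing mod 121 gives x = 91 (and y = -54).

91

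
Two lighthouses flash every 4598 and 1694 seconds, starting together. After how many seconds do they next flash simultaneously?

32186

gcd first: 4598 = 2·1694 + 1210; 1694 = 1·1210 + 484; 1210 = 2·484 + 242; 484 = 2·242 + 0 → gcd = 242
lcm = 4598·1694/gcd = 7789012/242 = 32186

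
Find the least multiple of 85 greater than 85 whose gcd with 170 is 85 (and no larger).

170 = 85·2. Any k with gcd(k, 170) = 85 is a multiple of 85, say 85s, with s coprime to 2.
Need s > 85/85, so s ≥ 2. First s ≥ 2 with gcd(s, 2) = 1 is s = 3. Thus k = 85·3 = 255.

255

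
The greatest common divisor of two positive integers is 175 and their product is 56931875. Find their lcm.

325325

gcd·lcm = product, so lcm = 56931875/175 = 325325.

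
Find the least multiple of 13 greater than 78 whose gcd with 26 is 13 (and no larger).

91

Multiples of 13 above 78: 13·7, 13·8, … . Need the cofactor coprime to 26/13 = 2.
Checking s = 7, 8, … the first with gcd(s, 2) = 1 is s = 7, giving 91.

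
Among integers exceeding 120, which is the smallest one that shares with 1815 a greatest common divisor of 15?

1815 = 15·121. Any x with gcd(x, 1815) = 15 is a multiple of 15, say 15s, with s coprime to 121.
Need s > 120/15, so s ≥ 9. First s ≥ 9 with gcd(s, 121) = 1 is s = 9. Thus x = 15·9 = 135.

135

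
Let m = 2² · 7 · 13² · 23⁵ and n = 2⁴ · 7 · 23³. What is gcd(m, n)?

340676

min exponent per shared prime: 2² · 7 · 23³ = 340676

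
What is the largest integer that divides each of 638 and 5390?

Euclid: 5390 = 8·638 + 286; 638 = 2·286 + 66; 286 = 4·66 + 22; 66 = 3·22 + 0. Last nonzero remainder: 22.

22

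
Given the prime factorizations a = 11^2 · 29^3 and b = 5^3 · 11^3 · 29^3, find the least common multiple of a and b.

4057719875

max exponent per prime: 5^3 · 11^3 · 29^3 = 4057719875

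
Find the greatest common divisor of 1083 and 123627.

3

1083 = 3 · 19²
123627 = 3 · 7² · 29²
Common: 3 = 3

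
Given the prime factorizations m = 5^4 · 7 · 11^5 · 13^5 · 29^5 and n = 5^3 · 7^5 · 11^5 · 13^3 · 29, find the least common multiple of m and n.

12883693788565041410093125

max exponent per prime: 5^4 · 7^5 · 11^5 · 13^5 · 29^5 = 12883693788565041410093125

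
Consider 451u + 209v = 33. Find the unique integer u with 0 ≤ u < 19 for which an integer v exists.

gcd(451, 209) = 11 (Euclid: 451 = 2·209 + 33; 209 = 6·33 + 11; 33 = 3·11 + 0), and 11 | 33.
Extended Euclid: 451·(-6) + 209·(13) = 11. Scale by 3: u₀ = -18.
General solution u = u₀ + 19t; reducing mod 19 gives u = 1 (and v = -2).

1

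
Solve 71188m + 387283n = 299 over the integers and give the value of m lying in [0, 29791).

Reduce mod 387283: 71188m ≡ 299 (mod 387283). With g = gcd(71188, 387283) = 13 dividing 299, divide through: 5476m ≡ 23 (mod 29791).
Since gcd(5476, 29791) = 1, m ≡ 23·(5476)⁻¹ ≡ 10614 (mod 29791). Smallest non-negative: 10614.

10614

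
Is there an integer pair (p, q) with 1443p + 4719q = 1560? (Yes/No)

Yes

gcd(1443, 4719): 4719 = 3·1443 + 390; 1443 = 3·390 + 273; 390 = 1·273 + 117; 273 = 2·117 + 39; 117 = 3·39 + 0 → 39
39 divides 1560, so a solution exists.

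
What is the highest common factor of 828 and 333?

Euclid: 828 = 2·333 + 162; 333 = 2·162 + 9; 162 = 18·9 + 0. Last nonzero remainder: 9.

9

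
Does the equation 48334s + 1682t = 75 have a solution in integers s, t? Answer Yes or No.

No

gcd(48334, 1682): 48334 = 28·1682 + 1238; 1682 = 1·1238 + 444; 1238 = 2·444 + 350; 444 = 1·350 + 94; 350 = 3·94 + 68; 94 = 1·68 + 26; 68 = 2·26 + 16; 26 = 1·16 + 10; 16 = 1·10 + 6; 10 = 1·6 + 4; 6 = 1·4 + 2; 4 = 2·2 + 0 → 2
2 does not divide 75, so a solution does not exist.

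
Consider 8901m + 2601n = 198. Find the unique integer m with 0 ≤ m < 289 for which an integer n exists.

gcd(8901, 2601) = 9 (Euclid: 8901 = 3·2601 + 1098; 2601 = 2·1098 + 405; 1098 = 2·405 + 288; 405 = 1·288 + 117; 288 = 2·117 + 54; 117 = 2·54 + 9; 54 = 6·9 + 0), and 9 | 198.
Extended Euclid: 8901·(-45) + 2601·(154) = 9. Scale by 22: m₀ = -990.
General solution m = m₀ + 289t; reducing mod 289 gives m = 166 (and n = -568).

166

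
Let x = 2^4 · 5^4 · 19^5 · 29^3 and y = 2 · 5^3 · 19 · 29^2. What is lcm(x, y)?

max exponent per prime: 2^4 · 5^4 · 19^5 · 29^3 = 603895785110000

603895785110000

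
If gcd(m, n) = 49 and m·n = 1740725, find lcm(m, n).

35525

gcd·lcm = product, so lcm = 1740725/49 = 35525.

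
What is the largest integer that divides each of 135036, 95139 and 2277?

135036 = 2² · 3² · 11² · 31; 95139 = 3² · 11 · 31²; 2277 = 3² · 11 · 23
gcd takes min exponent of each prime: 3² · 11 = 99

99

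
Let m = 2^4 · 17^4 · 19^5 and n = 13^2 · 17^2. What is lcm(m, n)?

max exponent per prime: 2^4 · 13^2 · 17^4 · 19^5 = 559204139421616

559204139421616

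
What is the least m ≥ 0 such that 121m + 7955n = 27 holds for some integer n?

2367

Euclid: 7955 = 65·121 + 90; 121 = 1·90 + 31; 90 = 2·31 + 28; 31 = 1·28 + 3; 28 = 9·3 + 1; 3 = 3·1 + 0 → gcd = 1; 27 = 1·27.
Back-substitution yields 121·(-2564) + 7955·(39) = 1, so one solution is m = -2564·27 = -69228, n = 39·27 = 1053.
Solutions in m differ by 7955/1 = 7955; the one in [0, 7955) is -69228 mod 7955 = 2367.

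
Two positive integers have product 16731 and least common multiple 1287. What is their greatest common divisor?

From gcd × lcm = pq: gcd = 16731 / 1287 = 13.

13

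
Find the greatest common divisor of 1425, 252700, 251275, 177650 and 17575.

475

1425 = 3 · 5² · 19; 252700 = 2² · 5² · 7 · 19²; 251275 = 5² · 19 · 23²; 177650 = 2 · 5² · 11 · 17 · 19; 17575 = 5² · 19 · 37
gcd takes min exponent of each prime: 5² · 19 = 475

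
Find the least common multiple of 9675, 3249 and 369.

lcm(9675, 3249) = 9675·3249/gcd = 31434075/9 = 3492675
lcm(3492675, 369) = 3492675·369/gcd = 1288797075/9 = 143199675

143199675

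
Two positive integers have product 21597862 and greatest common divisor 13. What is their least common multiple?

1661374

gcd·lcm = product, so lcm = 21597862/13 = 1661374.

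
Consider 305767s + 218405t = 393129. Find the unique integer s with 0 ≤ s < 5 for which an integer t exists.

2

gcd(305767, 218405) = 43681 (Euclid: 305767 = 1·218405 + 87362; 218405 = 2·87362 + 43681; 87362 = 2·43681 + 0), and 43681 | 393129.
Extended Euclid: 305767·(-2) + 218405·(3) = 43681. Scale by 9: s₀ = -18.
General solution s = s₀ + 5k; reducing mod 5 gives s = 2 (and t = -1).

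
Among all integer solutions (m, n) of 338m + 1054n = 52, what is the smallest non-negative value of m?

Reduce mod 1054: 338m ≡ 52 (mod 1054). With g = gcd(338, 1054) = 2 dividing 52, divide through: 169m ≡ 26 (mod 527).
Since gcd(169, 527) = 1, m ≡ 26·(169)⁻¹ ≡ 365 (mod 527). Smallest non-negative: 365.

365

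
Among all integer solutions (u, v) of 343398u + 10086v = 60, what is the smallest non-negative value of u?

Euclid: 343398 = 34·10086 + 474; 10086 = 21·474 + 132; 474 = 3·132 + 78; 132 = 1·78 + 54; 78 = 1·54 + 24; 54 = 2·24 + 6; 24 = 4·6 + 0 → gcd = 6; 60 = 6·10.
Back-substitution yields 343398·(-383) + 10086·(13040) = 6, so one solution is u = -383·10 = -3830, v = 13040·10 = 130400.
Solutions in u differ by 10086/6 = 1681; the one in [0, 1681) is -3830 mod 1681 = 1213.

1213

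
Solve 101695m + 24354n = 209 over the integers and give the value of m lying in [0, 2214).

905

gcd(101695, 24354) = 11 (Euclid: 101695 = 4·24354 + 4279; 24354 = 5·4279 + 2959; 4279 = 1·2959 + 1320; 2959 = 2·1320 + 319; 1320 = 4·319 + 44; 319 = 7·44 + 11; 44 = 4·11 + 0), and 11 | 209.
Extended Euclid: 101695·(-535) + 24354·(2234) = 11. Scale by 19: m₀ = -10165.
General solution m = m₀ + 2214t; reducing mod 2214 gives m = 905 (and n = -3779).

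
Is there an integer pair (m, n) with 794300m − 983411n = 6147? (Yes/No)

No

By Bézout, 794300m − 983411n = 6147 has integer solutions iff gcd(794300, 983411) | 6147.
Euclid: 983411 = 1·794300 + 189111; 794300 = 4·189111 + 37856; 189111 = 4·37856 + 37687; 37856 = 1·37687 + 169; 37687 = 223·169 + 0. gcd = 169; 6147 mod 169 = 63. No.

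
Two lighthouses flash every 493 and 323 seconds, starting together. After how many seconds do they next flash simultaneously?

9367

493 = 17 · 29; 323 = 17 · 19
max exponents: 17 · 19 · 29 = 9367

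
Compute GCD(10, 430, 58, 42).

gcd(10, 430): 430 = 43·10 + 0 → 10
gcd(10, 58): 58 = 5·10 + 8; 10 = 1·8 + 2; 8 = 4·2 + 0 → 2
gcd(2, 42): 42 = 21·2 + 0 → 2

2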